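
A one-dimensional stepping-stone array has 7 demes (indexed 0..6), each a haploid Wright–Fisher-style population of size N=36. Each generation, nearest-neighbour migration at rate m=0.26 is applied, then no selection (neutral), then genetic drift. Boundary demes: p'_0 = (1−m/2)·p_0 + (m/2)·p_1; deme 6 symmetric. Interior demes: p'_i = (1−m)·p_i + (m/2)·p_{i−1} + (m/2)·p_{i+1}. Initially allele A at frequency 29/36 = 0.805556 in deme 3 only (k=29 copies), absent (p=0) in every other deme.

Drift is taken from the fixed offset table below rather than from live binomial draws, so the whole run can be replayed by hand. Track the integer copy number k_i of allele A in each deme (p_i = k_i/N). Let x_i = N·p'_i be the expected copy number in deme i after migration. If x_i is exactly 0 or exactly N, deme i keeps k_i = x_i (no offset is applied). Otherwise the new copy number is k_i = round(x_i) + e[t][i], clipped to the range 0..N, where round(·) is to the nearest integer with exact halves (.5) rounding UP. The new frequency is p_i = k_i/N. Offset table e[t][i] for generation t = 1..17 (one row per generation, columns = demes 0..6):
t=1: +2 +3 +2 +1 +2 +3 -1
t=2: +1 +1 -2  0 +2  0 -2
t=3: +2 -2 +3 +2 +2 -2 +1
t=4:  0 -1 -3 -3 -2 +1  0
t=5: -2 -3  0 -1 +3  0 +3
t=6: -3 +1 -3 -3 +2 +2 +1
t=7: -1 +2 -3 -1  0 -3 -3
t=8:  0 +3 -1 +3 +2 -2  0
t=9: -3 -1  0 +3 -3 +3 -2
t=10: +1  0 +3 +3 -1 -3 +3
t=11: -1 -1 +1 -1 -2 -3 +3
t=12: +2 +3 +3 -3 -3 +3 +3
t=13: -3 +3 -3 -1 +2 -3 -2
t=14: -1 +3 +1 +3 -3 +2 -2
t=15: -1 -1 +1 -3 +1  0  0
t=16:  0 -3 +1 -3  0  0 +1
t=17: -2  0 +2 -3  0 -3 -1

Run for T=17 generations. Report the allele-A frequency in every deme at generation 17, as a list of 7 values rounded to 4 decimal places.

[0.0000, 0.1111, 0.2500, 0.0000, 0.1111, 0.0278, 0.0833]

t=0: k=[0 0 0 29 0 0 0]
t=1: x=[0.0000 0.0000 3.7700 21.4600 3.7700 0.0000 0.0000] k=[0 0 6 22 6 0 0]
t=2: x=[0.0000 0.7800 7.3000 17.8400 7.3000 0.7800 0.0000] k=[0 2 5 18 9 1 0]
t=3: x=[0.2600 2.1300 6.3000 15.1400 9.1300 1.9100 0.1300] k=[2 0 9 17 11 0 1]
t=4: x=[1.7400 1.4300 8.8700 15.1800 10.3500 1.5600 0.8700] k=[2 0 6 12 8 3 1]
t=5: x=[1.7400 1.0400 6.0000 10.7000 7.8700 3.3900 1.2600] k=[0 0 6 10 11 3 4]
t=6: x=[0.0000 0.7800 5.7400 9.6100 9.8300 4.1700 3.8700] k=[0 2 3 7 12 6 5]
t=7: x=[0.2600 1.8700 3.3900 7.1300 10.5700 6.6500 5.1300] k=[0 4 0 6 11 4 2]
t=8: x=[0.5200 2.9600 1.3000 5.8700 9.4400 4.6500 2.2600] k=[1 6 0 9 11 3 2]
t=9: x=[1.6500 4.5700 1.9500 8.0900 9.7000 3.9100 2.1300] k=[0 4 2 11 7 7 0]
t=10: x=[0.5200 3.2200 3.4300 9.3100 7.5200 6.0900 0.9100] k=[2 3 6 12 7 3 4]
t=11: x=[2.1300 3.2600 6.3900 10.5700 7.1300 3.6500 3.8700] k=[1 2 7 10 5 1 7]
t=12: x=[1.1300 2.5200 6.7400 8.9600 5.1300 2.3000 6.2200] k=[3 6 10 6 2 5 9]
t=13: x=[3.3900 6.1300 8.9600 6.0000 2.9100 5.1300 8.4800] k=[0 9 6 5 5 2 6]
t=14: x=[1.1700 7.4400 6.2600 5.1300 4.6100 2.9100 5.4800] k=[0 10 7 8 2 5 3]
t=15: x=[1.3000 8.3100 7.5200 7.0900 3.1700 4.3500 3.2600] k=[0 7 9 4 4 4 3]
t=16: x=[0.9100 6.3500 8.0900 4.6500 4.0000 3.8700 3.1300] k=[1 3 9 2 4 4 4]
t=17: x=[1.2600 3.5200 7.3100 3.1700 3.7400 4.0000 4.0000] k=[0 4 9 0 4 1 3]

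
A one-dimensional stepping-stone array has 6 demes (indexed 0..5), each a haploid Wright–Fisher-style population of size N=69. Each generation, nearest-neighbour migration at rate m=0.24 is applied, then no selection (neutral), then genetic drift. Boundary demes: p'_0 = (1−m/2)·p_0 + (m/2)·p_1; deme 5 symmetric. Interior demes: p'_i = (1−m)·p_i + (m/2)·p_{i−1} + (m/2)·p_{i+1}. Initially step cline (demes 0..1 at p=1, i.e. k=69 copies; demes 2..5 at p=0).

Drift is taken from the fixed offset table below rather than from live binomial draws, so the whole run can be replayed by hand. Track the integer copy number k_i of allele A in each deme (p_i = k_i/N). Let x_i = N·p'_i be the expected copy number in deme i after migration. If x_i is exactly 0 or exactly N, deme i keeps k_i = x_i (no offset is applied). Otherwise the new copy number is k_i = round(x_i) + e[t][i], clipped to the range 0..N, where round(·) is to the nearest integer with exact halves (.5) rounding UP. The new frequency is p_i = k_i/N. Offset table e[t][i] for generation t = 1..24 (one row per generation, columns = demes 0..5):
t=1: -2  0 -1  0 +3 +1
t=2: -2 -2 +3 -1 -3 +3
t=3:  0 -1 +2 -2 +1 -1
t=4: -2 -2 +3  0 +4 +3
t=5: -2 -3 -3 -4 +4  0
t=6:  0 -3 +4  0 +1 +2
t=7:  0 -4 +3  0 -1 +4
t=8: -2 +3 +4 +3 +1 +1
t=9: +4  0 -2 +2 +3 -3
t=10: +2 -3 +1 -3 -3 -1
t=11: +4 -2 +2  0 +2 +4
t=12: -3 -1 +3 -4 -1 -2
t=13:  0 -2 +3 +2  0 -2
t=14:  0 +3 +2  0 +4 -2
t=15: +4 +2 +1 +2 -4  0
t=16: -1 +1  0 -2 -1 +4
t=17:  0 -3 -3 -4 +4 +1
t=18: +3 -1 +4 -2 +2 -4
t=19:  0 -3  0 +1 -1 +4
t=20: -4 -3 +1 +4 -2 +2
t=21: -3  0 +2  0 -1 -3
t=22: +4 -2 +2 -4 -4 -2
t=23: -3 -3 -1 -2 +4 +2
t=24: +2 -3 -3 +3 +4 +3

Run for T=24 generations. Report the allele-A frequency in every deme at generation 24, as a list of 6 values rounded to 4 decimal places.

t=0: k=[69 69 0 0 0 0]
t=1: x=[69.0000 60.7200 8.2800 0.0000 0.0000 0.0000] k=[69 61 7 0 0 0]
t=2: x=[68.0400 55.4800 12.6400 0.8400 0.0000 0.0000] k=[66 53 16 0 0 0]
t=3: x=[64.4400 50.1200 18.5200 1.9200 0.0000 0.0000] k=[64 49 21 0 0 0]
t=4: x=[62.2000 47.4400 21.8400 2.5200 0.0000 0.0000] k=[60 45 25 3 0 0]
t=5: x=[58.2000 44.4000 24.7600 5.2800 0.3600 0.0000] k=[56 41 22 1 4 0]
t=6: x=[54.2000 40.5200 21.7600 3.8800 3.1600 0.4800] k=[54 38 26 4 4 2]
t=7: x=[52.0800 38.4800 24.8000 6.6400 3.7600 2.2400] k=[52 34 28 7 3 6]
t=8: x=[49.8400 35.4400 26.2000 9.0400 3.8400 5.6400] k=[48 38 30 12 5 7]
t=9: x=[46.8000 38.2400 28.8000 13.3200 6.0800 6.7600] k=[51 38 27 15 9 4]
t=10: x=[49.4400 38.2400 26.8800 15.7200 9.1200 4.6000] k=[51 35 28 13 6 4]
t=11: x=[49.0800 36.0800 27.0400 13.9600 6.6000 4.2400] k=[53 34 29 14 9 8]
t=12: x=[50.7200 35.6800 27.8000 15.2000 9.4800 8.1200] k=[48 35 31 11 8 6]
t=13: x=[46.4400 36.0800 29.0800 13.0400 8.1200 6.2400] k=[46 34 32 15 8 4]
t=14: x=[44.5600 35.2000 30.2000 16.2000 8.3600 4.4800] k=[45 38 32 16 12 2]
t=15: x=[44.1600 38.1200 30.8000 17.4400 11.2800 3.2000] k=[48 40 32 19 7 3]
t=16: x=[47.0400 40.0000 31.4000 19.1200 7.9600 3.4800] k=[46 41 31 17 7 7]
t=17: x=[45.4000 40.4000 30.5200 17.4800 8.2000 7.0000] k=[45 37 28 13 12 8]
t=18: x=[44.0400 36.8800 27.2800 14.6800 11.6400 8.4800] k=[47 36 31 13 14 4]
t=19: x=[45.6800 36.7200 29.4400 15.2800 12.6800 5.2000] k=[46 34 29 16 12 9]
t=20: x=[44.5600 34.8400 28.0400 17.0800 12.1200 9.3600] k=[41 32 29 21 10 11]
t=21: x=[39.9200 32.7200 28.4000 20.6400 11.4400 10.8800] k=[37 33 30 21 10 8]
t=22: x=[36.5200 33.1200 29.2800 20.7600 11.0800 8.2400] k=[41 31 31 17 7 6]
t=23: x=[39.8000 32.2000 29.3200 17.4800 8.0800 6.1200] k=[37 29 28 15 12 8]
t=24: x=[36.0400 29.8400 26.5600 16.2000 11.8800 8.4800] k=[38 27 24 19 16 11]

[0.5507, 0.3913, 0.3478, 0.2754, 0.2319, 0.1594]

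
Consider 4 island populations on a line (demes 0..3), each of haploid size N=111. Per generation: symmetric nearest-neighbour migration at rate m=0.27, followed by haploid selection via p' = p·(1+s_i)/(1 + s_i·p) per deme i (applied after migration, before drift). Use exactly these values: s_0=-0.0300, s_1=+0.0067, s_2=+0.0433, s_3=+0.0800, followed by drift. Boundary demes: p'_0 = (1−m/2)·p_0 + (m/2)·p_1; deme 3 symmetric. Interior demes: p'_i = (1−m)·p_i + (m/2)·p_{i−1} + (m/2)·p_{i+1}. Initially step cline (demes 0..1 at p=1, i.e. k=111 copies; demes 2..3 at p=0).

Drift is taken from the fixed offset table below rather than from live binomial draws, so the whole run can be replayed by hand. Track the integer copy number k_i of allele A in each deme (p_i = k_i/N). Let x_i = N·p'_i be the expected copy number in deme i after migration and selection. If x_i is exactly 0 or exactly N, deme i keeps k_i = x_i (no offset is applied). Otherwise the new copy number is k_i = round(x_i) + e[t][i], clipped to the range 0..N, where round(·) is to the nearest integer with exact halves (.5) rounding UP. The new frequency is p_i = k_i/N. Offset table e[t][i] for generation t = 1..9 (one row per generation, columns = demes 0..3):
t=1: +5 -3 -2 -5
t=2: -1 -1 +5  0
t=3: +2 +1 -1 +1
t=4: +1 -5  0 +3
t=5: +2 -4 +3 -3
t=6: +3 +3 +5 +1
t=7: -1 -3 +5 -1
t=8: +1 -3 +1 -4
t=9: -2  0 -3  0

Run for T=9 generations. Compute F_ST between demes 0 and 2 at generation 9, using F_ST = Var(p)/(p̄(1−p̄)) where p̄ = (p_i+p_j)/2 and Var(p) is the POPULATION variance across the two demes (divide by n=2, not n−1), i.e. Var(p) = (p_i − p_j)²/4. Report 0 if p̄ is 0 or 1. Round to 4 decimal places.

t=0: k=[111 111 0 0]
t=1: x=[111.0000 96.1013 15.5430 0.0000] k=[111 93 14 0]
t=2: x=[108.4965 84.8985 23.5519 2.0384] k=[107 84 29 2]
t=3: x=[103.6897 79.8299 33.7676 6.0719] k=[106 81 33 7]
t=4: x=[102.3861 78.0499 37.0082 11.2655] k=[103 73 37 14]
t=5: x=[98.6189 72.3584 39.8309 18.2484] k=[101 68 43 15]
t=6: x=[96.1577 69.2541 43.7130 20.0115] k=[99 72 49 21]
t=7: x=[94.9411 72.7077 49.4846 26.2928] k=[94 70 54 25]
t=8: x=[90.2510 71.2505 53.4185 30.5907] k=[91 68 54 27]
t=9: x=[87.3328 69.3888 53.4185 32.3814] k=[85 69 50 32]

0.1043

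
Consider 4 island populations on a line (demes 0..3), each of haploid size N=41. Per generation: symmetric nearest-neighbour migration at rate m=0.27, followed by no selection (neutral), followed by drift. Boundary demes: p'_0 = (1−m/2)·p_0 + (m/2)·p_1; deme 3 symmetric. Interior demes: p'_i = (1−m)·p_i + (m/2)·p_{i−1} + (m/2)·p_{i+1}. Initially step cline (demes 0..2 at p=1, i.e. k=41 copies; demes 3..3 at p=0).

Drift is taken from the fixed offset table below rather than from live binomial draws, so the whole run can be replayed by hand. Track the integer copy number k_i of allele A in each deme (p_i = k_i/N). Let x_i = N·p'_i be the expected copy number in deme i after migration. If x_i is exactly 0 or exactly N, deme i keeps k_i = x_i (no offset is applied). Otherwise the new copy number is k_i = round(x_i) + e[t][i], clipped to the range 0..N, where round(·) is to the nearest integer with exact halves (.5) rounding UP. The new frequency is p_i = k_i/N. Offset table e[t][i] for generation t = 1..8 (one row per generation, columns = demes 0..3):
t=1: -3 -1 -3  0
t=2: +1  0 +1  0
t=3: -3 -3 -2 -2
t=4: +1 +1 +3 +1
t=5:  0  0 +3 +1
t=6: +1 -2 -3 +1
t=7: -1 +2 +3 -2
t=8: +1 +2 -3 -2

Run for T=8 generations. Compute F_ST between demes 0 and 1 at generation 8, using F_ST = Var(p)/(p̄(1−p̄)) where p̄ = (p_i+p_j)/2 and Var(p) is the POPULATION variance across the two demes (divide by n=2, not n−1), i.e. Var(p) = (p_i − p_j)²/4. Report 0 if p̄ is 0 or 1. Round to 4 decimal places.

0.0019

t=0: k=[41 41 41 0]
t=1: x=[41.0000 41.0000 35.4650 5.5350] k=[41 41 32 6]
t=2: x=[41.0000 39.7850 29.7050 9.5100] k=[41 40 31 10]
t=3: x=[40.8650 38.9200 29.3800 12.8350] k=[38 36 27 11]
t=4: x=[37.7300 35.0550 26.0550 13.1600] k=[39 36 29 14]
t=5: x=[38.5950 35.4600 27.9200 16.0250] k=[39 35 31 17]
t=6: x=[38.4600 35.0000 29.6500 18.8900] k=[39 33 27 20]
t=7: x=[38.1900 33.0000 26.8650 20.9450] k=[37 35 30 19]
t=8: x=[36.7300 34.5950 29.1900 20.4850] k=[38 37 26 18]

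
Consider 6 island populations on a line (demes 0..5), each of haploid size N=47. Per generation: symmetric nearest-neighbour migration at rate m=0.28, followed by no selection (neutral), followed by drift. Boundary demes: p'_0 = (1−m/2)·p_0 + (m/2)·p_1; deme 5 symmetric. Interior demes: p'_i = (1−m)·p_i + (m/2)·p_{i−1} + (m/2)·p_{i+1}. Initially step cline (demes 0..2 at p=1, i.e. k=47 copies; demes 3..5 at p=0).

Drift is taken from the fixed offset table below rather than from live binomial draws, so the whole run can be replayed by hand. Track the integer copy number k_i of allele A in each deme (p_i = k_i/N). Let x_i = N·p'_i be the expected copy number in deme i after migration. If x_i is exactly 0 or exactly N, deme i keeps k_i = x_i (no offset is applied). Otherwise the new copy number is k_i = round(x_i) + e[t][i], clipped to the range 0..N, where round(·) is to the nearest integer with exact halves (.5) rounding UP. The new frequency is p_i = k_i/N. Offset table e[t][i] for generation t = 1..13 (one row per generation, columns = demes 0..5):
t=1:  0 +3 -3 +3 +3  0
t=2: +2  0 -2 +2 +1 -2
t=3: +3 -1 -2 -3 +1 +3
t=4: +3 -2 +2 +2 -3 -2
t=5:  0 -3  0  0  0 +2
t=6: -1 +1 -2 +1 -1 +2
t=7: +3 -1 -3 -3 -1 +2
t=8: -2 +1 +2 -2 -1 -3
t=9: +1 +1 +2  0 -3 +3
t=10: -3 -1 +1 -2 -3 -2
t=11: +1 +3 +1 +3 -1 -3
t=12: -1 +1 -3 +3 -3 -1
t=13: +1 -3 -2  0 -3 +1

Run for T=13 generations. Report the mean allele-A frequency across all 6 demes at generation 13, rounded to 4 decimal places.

0.4149

t=0: k=[47 47 47 0 0 0]
t=1: x=[47.0000 47.0000 40.4200 6.5800 0.0000 0.0000] k=[47 47 37 10 0 0]
t=2: x=[47.0000 45.6000 34.6200 12.3800 1.4000 0.0000] k=[47 46 33 14 2 0]
t=3: x=[46.8600 44.3200 32.1600 14.9800 3.4000 0.2800] k=[47 43 30 12 4 3]
t=4: x=[46.4400 41.7400 29.3000 13.4000 4.9800 3.1400] k=[47 40 31 15 2 1]
t=5: x=[46.0200 39.7200 30.0200 15.4200 3.6800 1.1400] k=[46 37 30 15 4 3]
t=6: x=[44.7400 37.2800 28.8800 15.5600 5.4000 3.1400] k=[44 38 27 17 4 5]
t=7: x=[43.1600 37.3000 27.1400 16.5800 5.9600 4.8600] k=[46 36 24 14 5 7]
t=8: x=[44.6000 35.7200 24.2800 14.1400 6.5400 6.7200] k=[43 37 26 12 6 4]
t=9: x=[42.1600 36.3000 25.5800 13.1200 6.5600 4.2800] k=[43 37 28 13 4 7]
t=10: x=[42.1600 36.5800 27.1600 13.8400 5.6800 6.5800] k=[39 36 28 12 3 5]
t=11: x=[38.5800 35.3000 26.8800 12.9800 4.5400 4.7200] k=[40 38 28 16 4 2]
t=12: x=[39.7200 36.8800 27.7200 16.0000 5.4000 2.2800] k=[39 38 25 19 2 1]
t=13: x=[38.8600 36.3200 25.9800 17.4600 4.2400 1.1400] k=[40 33 24 17 1 2]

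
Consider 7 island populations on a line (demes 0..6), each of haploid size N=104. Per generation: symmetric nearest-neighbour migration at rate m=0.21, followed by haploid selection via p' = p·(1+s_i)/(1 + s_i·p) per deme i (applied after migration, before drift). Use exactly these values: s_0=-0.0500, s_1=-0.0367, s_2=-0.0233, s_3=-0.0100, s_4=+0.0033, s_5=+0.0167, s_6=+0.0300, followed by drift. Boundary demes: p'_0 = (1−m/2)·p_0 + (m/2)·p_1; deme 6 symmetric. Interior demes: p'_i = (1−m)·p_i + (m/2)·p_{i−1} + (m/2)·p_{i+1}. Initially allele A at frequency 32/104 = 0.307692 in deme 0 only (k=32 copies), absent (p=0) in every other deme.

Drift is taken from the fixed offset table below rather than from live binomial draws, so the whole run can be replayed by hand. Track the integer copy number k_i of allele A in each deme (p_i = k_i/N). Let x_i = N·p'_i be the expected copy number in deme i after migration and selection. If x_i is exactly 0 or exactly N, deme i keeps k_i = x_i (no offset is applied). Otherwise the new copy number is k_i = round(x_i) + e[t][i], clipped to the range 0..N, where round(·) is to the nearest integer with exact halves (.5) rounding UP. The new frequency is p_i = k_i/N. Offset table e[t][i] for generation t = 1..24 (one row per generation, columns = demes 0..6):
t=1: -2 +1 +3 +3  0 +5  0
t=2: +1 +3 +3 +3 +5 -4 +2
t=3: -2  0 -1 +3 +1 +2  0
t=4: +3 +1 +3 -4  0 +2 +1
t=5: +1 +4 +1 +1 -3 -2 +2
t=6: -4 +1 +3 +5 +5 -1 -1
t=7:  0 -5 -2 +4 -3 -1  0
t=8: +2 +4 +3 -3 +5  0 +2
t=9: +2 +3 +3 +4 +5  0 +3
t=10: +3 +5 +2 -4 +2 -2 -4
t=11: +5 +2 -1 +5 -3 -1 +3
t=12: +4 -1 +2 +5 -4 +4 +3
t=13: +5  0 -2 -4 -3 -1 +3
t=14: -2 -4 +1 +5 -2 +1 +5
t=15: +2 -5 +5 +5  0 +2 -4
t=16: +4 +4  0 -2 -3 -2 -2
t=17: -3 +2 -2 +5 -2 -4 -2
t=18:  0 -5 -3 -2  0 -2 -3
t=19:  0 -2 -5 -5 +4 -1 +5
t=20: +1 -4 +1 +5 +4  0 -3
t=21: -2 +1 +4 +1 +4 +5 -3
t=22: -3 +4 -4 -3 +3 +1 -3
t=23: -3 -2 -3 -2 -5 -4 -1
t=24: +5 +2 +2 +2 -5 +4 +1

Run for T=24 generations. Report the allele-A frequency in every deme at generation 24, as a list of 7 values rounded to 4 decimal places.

t=0: k=[32 0 0 0 0 0 0]
t=1: x=[27.5879 3.2405 0.0000 0.0000 0.0000 0.0000 0.0000] k=[26 4 0 0 0 0 0]
t=2: x=[22.7648 5.6857 0.4103 0.0000 0.0000 0.0000 0.0000] k=[24 9 3 0 0 0 0]
t=3: x=[21.5359 9.6138 3.2402 0.3119 0.0000 0.0000 0.0000] k=[20 10 2 3 0 0 0]
t=4: x=[18.1680 9.8709 2.8783 2.5548 0.3160 0.0000 0.0000] k=[21 11 6 0 0 0 0]
t=5: x=[19.1360 11.1474 5.7653 0.6237 0.0000 0.0000 0.0000] k=[20 15 7 2 0 0 0]
t=6: x=[18.6761 14.2197 7.1563 2.2924 0.2107 0.0000 0.0000] k=[15 15 10 7 5 0 0]
t=7: x=[14.3535 14.0154 9.9950 7.0388 4.6998 0.5337 0.0000] k=[14 9 8 11 2 0 0]
t=8: x=[12.8847 9.1046 8.2394 9.6516 2.7438 0.2135 0.0000] k=[15 13 11 7 8 0 0]
t=9: x=[14.1511 12.5806 10.5641 7.4551 7.0767 0.8539 0.0000] k=[16 16 14 11 12 1 0]
t=10: x=[15.3178 15.2957 13.6136 11.3182 10.7718 2.0835 0.1081] k=[18 20 16 7 13 0 0]
t=11: x=[17.4523 18.7875 15.1670 8.4963 11.0375 1.3875 0.0000] k=[22 21 14 13 8 0 0]
t=12: x=[21.0215 19.7645 14.3361 12.4693 7.7085 0.8539 0.0000] k=[25 19 16 17 4 5 0]
t=13: x=[23.4260 18.7338 16.0966 15.3977 5.4871 4.4399 0.5407] k=[28 19 14 11 2 3 4]
t=14: x=[26.0410 18.8364 13.9232 10.2765 3.0598 3.0486 4.0073] k=[24 15 15 15 1 4 9]
t=15: x=[22.1477 15.4467 14.6999 13.4121 2.7939 4.2774 8.7080] k=[24 10 20 18 3 6 5]
t=16: x=[21.6379 12.1140 18.3805 16.4950 4.9054 5.6681 5.2504] k=[26 16 18 14 2 4 3]
t=17: x=[23.9903 16.7284 17.0316 13.0449 3.4811 3.7443 3.1953] k=[21 19 15 18 1 0 1]
t=18: x=[19.9499 18.2212 15.4227 15.7651 2.6886 0.2135 0.9216] k=[20 13 12 14 3 0 0]
t=19: x=[18.4728 13.1932 12.0613 12.5239 3.8522 0.3202 0.0000] k=[18 11 7 8 8 0 0]
t=20: x=[16.5390 10.9434 7.3621 7.8220 7.1820 0.8539 0.0000] k=[18 7 8 13 11 1 0]
t=21: x=[16.1334 7.9801 8.2394 12.1567 10.1902 1.9769 0.1081] k=[14 9 12 13 14 7 0]
t=22: x=[12.8847 9.5119 11.5458 12.8861 13.1979 7.1089 0.7569] k=[10 14 8 10 16 8 0]
t=23: x=[9.9488 12.5320 8.6512 10.3261 14.5712 8.1232 0.8650] k=[7 11 6 8 10 4 0]
t=24: x=[7.0742 9.7205 6.5880 7.9261 9.1876 4.2774 0.4325] k=[12 12 9 10 4 8 1]

[0.1154, 0.1154, 0.0865, 0.0962, 0.0385, 0.0769, 0.0096]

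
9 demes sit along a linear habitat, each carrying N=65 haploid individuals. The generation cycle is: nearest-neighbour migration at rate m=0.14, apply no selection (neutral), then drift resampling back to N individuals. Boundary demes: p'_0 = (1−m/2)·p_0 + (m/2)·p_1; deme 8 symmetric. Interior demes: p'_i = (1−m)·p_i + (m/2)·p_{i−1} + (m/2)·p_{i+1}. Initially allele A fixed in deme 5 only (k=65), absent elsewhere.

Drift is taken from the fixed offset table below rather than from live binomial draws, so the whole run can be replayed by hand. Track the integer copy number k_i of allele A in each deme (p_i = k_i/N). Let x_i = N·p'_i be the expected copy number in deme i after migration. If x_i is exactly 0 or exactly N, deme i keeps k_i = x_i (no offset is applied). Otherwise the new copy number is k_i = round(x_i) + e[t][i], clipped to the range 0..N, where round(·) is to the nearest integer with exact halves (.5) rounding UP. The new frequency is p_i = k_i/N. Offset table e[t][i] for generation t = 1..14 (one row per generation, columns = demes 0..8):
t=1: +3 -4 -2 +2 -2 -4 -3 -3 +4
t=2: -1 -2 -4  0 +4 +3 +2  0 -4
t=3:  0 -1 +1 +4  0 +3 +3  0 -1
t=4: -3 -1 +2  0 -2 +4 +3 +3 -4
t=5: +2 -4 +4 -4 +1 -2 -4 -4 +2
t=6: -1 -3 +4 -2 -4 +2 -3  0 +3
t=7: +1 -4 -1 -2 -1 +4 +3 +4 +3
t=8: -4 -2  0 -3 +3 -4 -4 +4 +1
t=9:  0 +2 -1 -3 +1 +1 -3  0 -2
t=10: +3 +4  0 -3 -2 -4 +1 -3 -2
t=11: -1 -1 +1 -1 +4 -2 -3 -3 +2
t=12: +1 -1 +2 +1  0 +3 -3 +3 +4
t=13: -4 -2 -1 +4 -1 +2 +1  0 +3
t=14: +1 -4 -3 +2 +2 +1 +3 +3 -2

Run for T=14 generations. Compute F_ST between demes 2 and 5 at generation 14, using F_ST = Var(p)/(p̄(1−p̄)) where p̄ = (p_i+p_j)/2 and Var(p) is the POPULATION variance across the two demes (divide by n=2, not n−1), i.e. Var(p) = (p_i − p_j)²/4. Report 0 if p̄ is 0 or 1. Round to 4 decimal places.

0.1479

t=0: k=[0 0 0 0 0 65 0 0 0]
t=1: x=[0.0000 0.0000 0.0000 0.0000 4.5500 55.9000 4.5500 0.0000 0.0000] k=[0 0 0 0 3 52 2 0 0]
t=2: x=[0.0000 0.0000 0.0000 0.2100 6.2200 45.0700 5.3600 0.1400 0.0000] k=[0 0 0 0 10 48 7 0 0]
t=3: x=[0.0000 0.0000 0.0000 0.7000 11.9600 42.4700 9.3800 0.4900 0.0000] k=[0 0 0 5 12 45 12 0 0]
t=4: x=[0.0000 0.0000 0.3500 5.1400 13.8200 40.3800 13.4700 0.8400 0.0000] k=[0 0 2 5 12 44 16 4 0]
t=5: x=[0.0000 0.1400 2.0700 5.2800 13.7500 39.8000 17.1200 4.5600 0.2800] k=[0 0 6 1 15 38 13 1 2]
t=6: x=[0.0000 0.4200 5.2300 2.3300 15.6300 34.6400 13.9100 1.9100 1.9300] k=[0 0 9 0 12 37 11 2 5]
t=7: x=[0.0000 0.6300 7.7400 1.4700 12.9100 33.4300 12.1900 2.8400 4.7900] k=[0 0 7 0 12 37 15 7 8]
t=8: x=[0.0000 0.4900 6.0200 1.3300 12.9100 33.7100 15.9800 7.6300 7.9300] k=[0 0 6 0 16 30 12 12 9]
t=9: x=[0.0000 0.4200 5.1600 1.5400 15.8600 27.7600 13.2600 11.7900 9.2100] k=[0 2 4 0 17 29 10 12 7]
t=10: x=[0.1400 2.0000 3.5800 1.4700 16.6500 26.8300 11.4700 11.5100 7.3500] k=[3 6 4 0 15 23 12 9 5]
t=11: x=[3.2100 5.6500 3.8600 1.3300 14.5100 21.6700 12.5600 8.9300 5.2800] k=[2 5 5 0 19 20 10 6 7]
t=12: x=[2.2100 4.7900 4.6500 1.6800 17.7400 19.2300 10.4200 6.3500 6.9300] k=[3 4 7 3 18 22 7 9 11]
t=13: x=[3.0700 4.1400 6.5100 4.3300 17.2300 20.6700 8.1900 9.0000 10.8600] k=[0 2 6 8 16 23 9 9 14]
t=14: x=[0.1400 2.1400 5.8600 8.4200 15.9300 21.5300 9.9800 9.3500 13.6500] k=[1 0 3 10 18 23 13 12 12]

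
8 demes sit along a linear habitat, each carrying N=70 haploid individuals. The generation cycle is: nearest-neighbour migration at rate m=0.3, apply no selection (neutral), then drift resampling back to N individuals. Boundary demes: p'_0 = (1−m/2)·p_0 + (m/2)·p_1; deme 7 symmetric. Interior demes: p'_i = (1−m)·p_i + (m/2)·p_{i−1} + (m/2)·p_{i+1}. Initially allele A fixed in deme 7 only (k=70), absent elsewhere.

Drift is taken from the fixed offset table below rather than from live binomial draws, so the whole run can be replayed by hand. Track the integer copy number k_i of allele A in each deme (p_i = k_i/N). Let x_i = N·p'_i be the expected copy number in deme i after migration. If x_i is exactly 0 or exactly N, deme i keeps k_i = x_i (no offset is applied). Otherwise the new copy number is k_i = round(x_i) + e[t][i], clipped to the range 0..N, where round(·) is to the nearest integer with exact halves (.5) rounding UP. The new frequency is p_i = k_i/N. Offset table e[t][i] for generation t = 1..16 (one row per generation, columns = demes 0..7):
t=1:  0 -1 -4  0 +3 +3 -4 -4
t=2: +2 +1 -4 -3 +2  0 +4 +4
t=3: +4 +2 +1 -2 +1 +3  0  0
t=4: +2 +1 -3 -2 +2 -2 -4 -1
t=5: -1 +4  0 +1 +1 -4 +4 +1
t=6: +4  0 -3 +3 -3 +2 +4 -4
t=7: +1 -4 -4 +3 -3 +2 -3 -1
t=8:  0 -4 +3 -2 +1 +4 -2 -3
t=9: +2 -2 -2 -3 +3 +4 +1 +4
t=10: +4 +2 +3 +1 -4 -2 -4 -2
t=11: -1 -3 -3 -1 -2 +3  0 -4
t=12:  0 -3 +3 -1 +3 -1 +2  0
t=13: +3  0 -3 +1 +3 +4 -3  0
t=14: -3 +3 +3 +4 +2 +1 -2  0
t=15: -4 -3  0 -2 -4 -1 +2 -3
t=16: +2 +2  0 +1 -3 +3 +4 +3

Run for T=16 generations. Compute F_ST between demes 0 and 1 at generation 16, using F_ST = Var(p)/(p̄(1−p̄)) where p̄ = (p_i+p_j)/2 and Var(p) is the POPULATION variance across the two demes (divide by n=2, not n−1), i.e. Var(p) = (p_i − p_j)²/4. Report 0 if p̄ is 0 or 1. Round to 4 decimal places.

0.0219

t=0: k=[0 0 0 0 0 0 0 70]
t=1: x=[0.0000 0.0000 0.0000 0.0000 0.0000 0.0000 10.5000 59.5000] k=[0 0 0 0 0 0 7 56]
t=2: x=[0.0000 0.0000 0.0000 0.0000 0.0000 1.0500 13.3000 48.6500] k=[0 0 0 0 0 1 17 53]
t=3: x=[0.0000 0.0000 0.0000 0.0000 0.1500 3.2500 20.0000 47.6000] k=[0 0 0 0 1 6 20 48]
t=4: x=[0.0000 0.0000 0.0000 0.1500 1.6000 7.3500 22.1000 43.8000] k=[0 0 0 0 4 5 18 43]
t=5: x=[0.0000 0.0000 0.0000 0.6000 3.5500 6.8000 19.8000 39.2500] k=[0 0 0 2 5 3 24 40]
t=6: x=[0.0000 0.0000 0.3000 2.1500 4.2500 6.4500 23.2500 37.6000] k=[0 0 0 5 1 8 27 34]
t=7: x=[0.0000 0.0000 0.7500 3.6500 2.6500 9.8000 25.2000 32.9500] k=[0 0 0 7 0 12 22 32]
t=8: x=[0.0000 0.0000 1.0500 4.9000 2.8500 11.7000 22.0000 30.5000] k=[0 0 4 3 4 16 20 28]
t=9: x=[0.0000 0.6000 3.2500 3.3000 5.6500 14.8000 20.6000 26.8000] k=[0 0 1 0 9 19 22 31]
t=10: x=[0.0000 0.1500 0.7000 1.5000 9.1500 17.9500 22.9000 29.6500] k=[0 2 4 3 5 16 19 28]
t=11: x=[0.3000 2.0000 3.5500 3.4500 6.3500 14.8000 19.9000 26.6500] k=[0 0 1 2 4 18 20 23]
t=12: x=[0.0000 0.1500 1.0000 2.1500 5.8000 16.2000 20.1500 22.5500] k=[0 0 4 1 9 15 22 23]
t=13: x=[0.0000 0.6000 2.9500 2.6500 8.7000 15.1500 21.1000 22.8500] k=[0 1 0 4 12 19 18 23]
t=14: x=[0.1500 0.7000 0.7500 4.6000 11.8500 17.8000 18.9000 22.2500] k=[0 4 4 9 14 19 17 22]
t=15: x=[0.6000 3.4000 4.7500 9.0000 14.0000 17.9500 18.0500 21.2500] k=[0 0 5 7 10 17 20 18]
t=16: x=[0.0000 0.7500 4.5500 7.1500 10.6000 16.4000 19.2500 18.3000] k=[0 3 5 8 8 19 23 21]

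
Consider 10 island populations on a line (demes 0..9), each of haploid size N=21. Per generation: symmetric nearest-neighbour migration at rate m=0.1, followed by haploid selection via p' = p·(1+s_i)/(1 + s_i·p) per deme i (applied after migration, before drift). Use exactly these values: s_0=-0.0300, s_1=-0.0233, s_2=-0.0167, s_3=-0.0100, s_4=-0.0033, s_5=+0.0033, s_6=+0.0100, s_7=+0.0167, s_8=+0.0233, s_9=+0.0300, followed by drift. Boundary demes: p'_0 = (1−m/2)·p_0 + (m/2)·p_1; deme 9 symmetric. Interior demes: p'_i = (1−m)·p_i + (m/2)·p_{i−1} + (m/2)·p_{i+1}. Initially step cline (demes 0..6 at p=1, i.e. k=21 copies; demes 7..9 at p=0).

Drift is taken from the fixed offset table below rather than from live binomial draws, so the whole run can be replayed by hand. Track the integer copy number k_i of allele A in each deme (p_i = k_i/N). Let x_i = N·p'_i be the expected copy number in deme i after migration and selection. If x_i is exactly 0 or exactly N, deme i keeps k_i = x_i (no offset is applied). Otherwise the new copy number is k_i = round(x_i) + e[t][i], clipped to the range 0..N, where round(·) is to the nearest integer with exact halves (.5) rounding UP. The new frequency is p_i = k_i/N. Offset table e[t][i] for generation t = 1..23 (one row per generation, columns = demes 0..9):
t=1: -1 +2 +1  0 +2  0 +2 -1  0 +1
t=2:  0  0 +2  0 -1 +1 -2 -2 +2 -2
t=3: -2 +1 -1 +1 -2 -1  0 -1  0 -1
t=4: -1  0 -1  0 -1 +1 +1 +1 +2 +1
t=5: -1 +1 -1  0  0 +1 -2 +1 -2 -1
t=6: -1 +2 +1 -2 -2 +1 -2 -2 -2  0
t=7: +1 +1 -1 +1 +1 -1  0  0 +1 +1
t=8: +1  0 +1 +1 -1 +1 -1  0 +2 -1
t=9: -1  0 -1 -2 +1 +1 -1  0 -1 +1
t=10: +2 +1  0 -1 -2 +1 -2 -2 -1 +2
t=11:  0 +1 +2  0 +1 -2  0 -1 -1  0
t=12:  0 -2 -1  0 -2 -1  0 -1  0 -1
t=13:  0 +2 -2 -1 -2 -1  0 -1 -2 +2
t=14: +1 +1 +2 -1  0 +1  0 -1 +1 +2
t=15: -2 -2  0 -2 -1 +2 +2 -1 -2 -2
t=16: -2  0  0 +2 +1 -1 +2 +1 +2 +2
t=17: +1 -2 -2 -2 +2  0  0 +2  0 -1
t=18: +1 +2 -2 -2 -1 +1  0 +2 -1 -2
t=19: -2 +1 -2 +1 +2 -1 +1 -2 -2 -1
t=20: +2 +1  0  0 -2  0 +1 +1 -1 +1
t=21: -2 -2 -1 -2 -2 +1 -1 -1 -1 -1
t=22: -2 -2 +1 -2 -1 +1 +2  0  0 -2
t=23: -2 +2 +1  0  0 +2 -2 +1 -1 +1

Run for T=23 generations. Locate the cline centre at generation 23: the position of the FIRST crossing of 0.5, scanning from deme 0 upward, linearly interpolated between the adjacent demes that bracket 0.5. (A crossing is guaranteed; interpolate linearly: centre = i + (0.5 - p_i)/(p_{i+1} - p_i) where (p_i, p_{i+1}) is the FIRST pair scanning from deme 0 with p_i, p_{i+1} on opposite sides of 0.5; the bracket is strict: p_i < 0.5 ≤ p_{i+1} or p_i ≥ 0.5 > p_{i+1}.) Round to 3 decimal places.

t=0: k=[21 21 21 21 21 21 21 0 0 0]
t=1: x=[21.0000 21.0000 21.0000 21.0000 21.0000 21.0000 19.9599 1.0666 0.0000 0.0000] k=[21 21 21 21 21 21 21 0 0 0]
t=2: x=[21.0000 21.0000 21.0000 21.0000 21.0000 21.0000 19.9599 1.0666 0.0000 0.0000] k=[21 21 21 21 21 21 18 0 0 0]
t=3: x=[21.0000 21.0000 21.0000 21.0000 21.0000 20.8505 17.2806 0.9144 0.0000 0.0000] k=[21 21 21 21 21 20 17 0 0 0]
t=4: x=[21.0000 21.0000 21.0000 21.0000 20.9498 19.9034 16.3362 0.8636 0.0000 0.0000] k=[21 21 21 21 20 21 17 2 0 0]
t=5: x=[21.0000 21.0000 21.0000 20.9495 20.0971 20.7508 16.4854 2.6886 0.1023 0.0000] k=[21 21 21 21 20 21 14 4 0 0]
t=6: x=[21.0000 21.0000 21.0000 20.9495 20.0971 20.6013 13.8968 4.3569 0.2046 0.0000] k=[21 21 21 19 18 21 12 2 0 0]
t=7: x=[21.0000 21.0000 20.8983 19.0321 18.1920 20.4019 12.0012 2.4354 0.1023 0.0000] k=[21 21 20 20 19 19 12 2 1 0]
t=8: x=[21.0000 20.9488 20.0346 19.9399 19.0441 18.6569 11.9013 2.4861 1.0222 0.0515] k=[21 21 21 21 18 20 11 2 3 0]
t=9: x=[21.0000 21.0000 21.0000 20.8485 18.2421 19.4547 11.0521 2.5367 2.8564 0.1545] k=[21 21 21 19 19 20 10 3 2 1]
t=10: x=[21.0000 21.0000 20.8983 19.0826 19.0441 19.4547 10.2022 3.3463 2.0421 1.0799] k=[21 21 21 18 17 20 8 1 1 3]
t=11: x=[21.0000 21.0000 20.8475 18.0748 17.1897 19.2553 8.2999 1.3711 1.1243 2.9747] k=[21 21 21 18 18 17 8 0 0 3]
t=12: x=[21.0000 21.0000 20.8475 18.1252 17.9414 16.6114 8.0995 0.4066 0.1535 2.9236] k=[21 21 20 18 16 16 8 0 0 2]
t=13: x=[21.0000 20.9488 19.9331 17.9741 16.0876 15.6132 8.0493 0.4066 0.1023 1.9517] k=[21 21 18 17 14 15 8 0 0 4]
t=14: x=[21.0000 20.8464 18.0576 16.8667 14.1848 14.6146 7.9992 0.4066 0.2046 3.8929] k=[21 21 20 16 14 16 8 0 1 6]
t=15: x=[21.0000 20.9488 19.8316 16.0621 14.1848 15.5134 8.0493 0.4574 1.2263 5.8742] k=[21 19 20 14 13 18 10 0 0 4]
t=16: x=[20.8969 19.1098 19.6286 14.2039 13.2839 17.3599 9.9521 0.5081 0.2046 3.8929] k=[19 19 20 16 14 16 12 2 2 6]
t=17: x=[18.9442 19.0079 19.7301 16.0621 14.1848 15.7130 11.7515 2.5367 2.2458 5.9249] k=[20 17 18 14 16 16 12 5 2 5]
t=18: x=[19.8164 17.1261 17.7035 14.2541 15.8872 15.8129 11.9013 5.2651 2.3476 4.9611] k=[21 19 16 12 15 17 12 7 1 3]
t=19: x=[20.8969 18.9060 15.8851 12.2988 14.9358 16.6614 12.0511 7.0272 1.4304 2.9747] k=[19 20 14 13 17 16 13 5 0 2]
t=20: x=[18.9954 19.6199 14.1726 13.2008 16.7388 15.9127 12.7998 5.2146 0.3580 1.9517] k=[21 21 14 13 15 16 14 6 0 3]
t=21: x=[21.0000 20.6418 14.2229 13.1005 14.9358 15.8628 13.7473 6.1719 0.4603 2.9236] k=[21 19 13 11 13 17 13 5 0 2]
t=22: x=[20.8969 18.7531 13.1173 11.1475 13.0837 16.6114 12.8497 5.2146 0.3580 1.9517] k=[19 17 14 9 12 18 15 5 0 0]
t=23: x=[18.8417 16.8724 13.8206 9.3478 12.1331 17.5595 14.6940 5.3155 0.2558 0.0000] k=[17 19 15 9 12 20 13 6 0 0]

2.750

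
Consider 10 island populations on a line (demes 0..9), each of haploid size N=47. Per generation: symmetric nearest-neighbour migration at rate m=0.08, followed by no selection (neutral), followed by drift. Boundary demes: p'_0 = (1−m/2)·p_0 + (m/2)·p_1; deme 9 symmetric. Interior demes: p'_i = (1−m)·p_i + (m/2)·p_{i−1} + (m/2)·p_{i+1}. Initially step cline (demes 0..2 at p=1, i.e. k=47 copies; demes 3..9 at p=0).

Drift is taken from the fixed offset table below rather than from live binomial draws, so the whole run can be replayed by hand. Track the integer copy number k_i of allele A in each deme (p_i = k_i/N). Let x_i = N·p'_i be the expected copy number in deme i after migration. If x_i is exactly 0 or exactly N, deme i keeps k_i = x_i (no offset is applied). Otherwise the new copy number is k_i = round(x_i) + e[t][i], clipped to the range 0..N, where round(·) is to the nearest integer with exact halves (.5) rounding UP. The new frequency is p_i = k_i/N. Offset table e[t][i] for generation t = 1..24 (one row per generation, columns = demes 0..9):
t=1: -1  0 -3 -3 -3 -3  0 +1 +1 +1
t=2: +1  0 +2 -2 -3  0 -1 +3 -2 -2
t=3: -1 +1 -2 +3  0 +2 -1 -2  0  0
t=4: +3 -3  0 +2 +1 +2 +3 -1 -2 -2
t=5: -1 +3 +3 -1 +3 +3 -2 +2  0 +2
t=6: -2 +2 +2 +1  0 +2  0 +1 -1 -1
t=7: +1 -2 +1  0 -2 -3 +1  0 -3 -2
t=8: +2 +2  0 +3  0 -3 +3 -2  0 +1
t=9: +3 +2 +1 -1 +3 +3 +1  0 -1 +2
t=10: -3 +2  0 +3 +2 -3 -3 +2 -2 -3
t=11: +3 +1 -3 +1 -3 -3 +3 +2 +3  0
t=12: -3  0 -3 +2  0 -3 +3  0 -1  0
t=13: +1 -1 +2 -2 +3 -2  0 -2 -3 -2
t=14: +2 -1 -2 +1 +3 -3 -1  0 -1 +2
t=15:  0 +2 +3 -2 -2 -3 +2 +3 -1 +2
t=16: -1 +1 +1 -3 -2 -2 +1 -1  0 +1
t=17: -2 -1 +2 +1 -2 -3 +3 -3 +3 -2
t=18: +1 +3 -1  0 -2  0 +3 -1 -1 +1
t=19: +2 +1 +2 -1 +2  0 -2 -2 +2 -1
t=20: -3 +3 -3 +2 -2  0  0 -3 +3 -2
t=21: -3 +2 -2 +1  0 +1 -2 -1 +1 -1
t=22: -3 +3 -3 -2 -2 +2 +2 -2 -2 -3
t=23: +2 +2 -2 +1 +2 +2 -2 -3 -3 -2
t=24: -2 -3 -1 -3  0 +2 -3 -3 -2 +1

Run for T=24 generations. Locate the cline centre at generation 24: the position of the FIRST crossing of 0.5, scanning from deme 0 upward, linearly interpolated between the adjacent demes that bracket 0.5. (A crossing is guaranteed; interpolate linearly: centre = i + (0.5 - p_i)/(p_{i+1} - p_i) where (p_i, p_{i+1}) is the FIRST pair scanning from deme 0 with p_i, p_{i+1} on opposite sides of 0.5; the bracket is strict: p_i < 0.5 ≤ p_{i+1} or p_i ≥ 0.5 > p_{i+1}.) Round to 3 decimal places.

2.227

t=0: k=[47 47 47 0 0 0 0 0 0 0]
t=1: x=[47.0000 47.0000 45.1200 1.8800 0.0000 0.0000 0.0000 0.0000 0.0000 0.0000] k=[47 47 42 0 0 0 0 0 0 0]
t=2: x=[47.0000 46.8000 40.5200 1.6800 0.0000 0.0000 0.0000 0.0000 0.0000 0.0000] k=[47 47 43 0 0 0 0 0 0 0]
t=3: x=[47.0000 46.8400 41.4400 1.7200 0.0000 0.0000 0.0000 0.0000 0.0000 0.0000] k=[47 47 39 5 0 0 0 0 0 0]
t=4: x=[47.0000 46.6800 37.9600 6.1600 0.2000 0.0000 0.0000 0.0000 0.0000 0.0000] k=[47 44 38 8 1 0 0 0 0 0]
t=5: x=[46.8800 43.8800 37.0400 8.9200 1.2400 0.0400 0.0000 0.0000 0.0000 0.0000] k=[46 47 40 8 4 3 0 0 0 0]
t=6: x=[46.0400 46.6800 39.0000 9.1200 4.1200 2.9200 0.1200 0.0000 0.0000 0.0000] k=[44 47 41 10 4 5 0 0 0 0]
t=7: x=[44.1200 46.6400 40.0000 11.0000 4.2800 4.7600 0.2000 0.0000 0.0000 0.0000] k=[45 45 41 11 2 2 1 0 0 0]
t=8: x=[45.0000 44.8400 39.9600 11.8400 2.3600 1.9600 1.0000 0.0400 0.0000 0.0000] k=[47 47 40 15 2 0 4 0 0 0]
t=9: x=[47.0000 46.7200 39.2800 15.4800 2.4400 0.2400 3.6800 0.1600 0.0000 0.0000] k=[47 47 40 14 5 3 5 0 0 0]
t=10: x=[47.0000 46.7200 39.2400 14.6800 5.2800 3.1600 4.7200 0.2000 0.0000 0.0000] k=[47 47 39 18 7 0 2 2 0 0]
t=11: x=[47.0000 46.6800 38.4800 18.4000 7.1600 0.3600 1.9200 1.9200 0.0800 0.0000] k=[47 47 35 19 4 0 5 4 3 0]
t=12: x=[47.0000 46.5200 34.8400 19.0400 4.4400 0.3600 4.7600 4.0000 2.9200 0.1200] k=[47 47 32 21 4 0 8 4 2 0]
t=13: x=[47.0000 46.4000 32.1600 20.7600 4.5200 0.4800 7.5200 4.0800 2.0000 0.0800] k=[47 45 34 19 8 0 8 2 0 0]
t=14: x=[46.9200 44.6400 33.8400 19.1600 8.1200 0.6400 7.4400 2.1600 0.0800 0.0000] k=[47 44 32 20 11 0 6 2 0 0]
t=15: x=[46.8800 43.6400 32.0000 20.1200 10.9200 0.6800 5.6000 2.0800 0.0800 0.0000] k=[47 46 35 18 9 0 8 5 0 0]
t=16: x=[46.9600 45.6000 34.7600 18.3200 9.0000 0.6800 7.5600 4.9200 0.2000 0.0000] k=[46 47 36 15 7 0 9 4 0 0]
t=17: x=[46.0400 46.5200 35.6000 15.5200 7.0400 0.6400 8.4400 4.0400 0.1600 0.0000] k=[44 46 38 17 5 0 11 1 3 0]
t=18: x=[44.0800 45.6000 37.4800 17.3600 5.2800 0.6400 10.1600 1.4800 2.8000 0.1200] k=[45 47 36 17 3 1 13 0 2 1]
t=19: x=[45.0800 46.4800 35.6800 17.2000 3.4800 1.5600 12.0000 0.6000 1.8800 1.0400] k=[47 47 38 16 5 2 10 0 4 0]
t=20: x=[47.0000 46.6400 37.4800 16.4400 5.3200 2.4400 9.2800 0.5600 3.6800 0.1600] k=[47 47 34 18 3 2 9 0 7 0]
t=21: x=[47.0000 46.4800 33.8800 18.0400 3.5600 2.3200 8.3600 0.6400 6.4400 0.2800] k=[47 47 32 19 4 3 6 0 7 0]
t=22: x=[47.0000 46.4000 32.0800 18.9200 4.5600 3.1600 5.6400 0.5200 6.4400 0.2800] k=[47 47 29 17 3 5 8 0 4 0]
t=23: x=[47.0000 46.2800 29.2400 16.9200 3.6400 5.0400 7.5600 0.4800 3.6800 0.1600] k=[47 47 27 18 6 7 6 0 1 0]
t=24: x=[47.0000 46.2000 27.4400 17.8800 6.5200 6.9200 5.8000 0.2800 0.9200 0.0400] k=[47 43 26 15 7 9 3 0 0 1]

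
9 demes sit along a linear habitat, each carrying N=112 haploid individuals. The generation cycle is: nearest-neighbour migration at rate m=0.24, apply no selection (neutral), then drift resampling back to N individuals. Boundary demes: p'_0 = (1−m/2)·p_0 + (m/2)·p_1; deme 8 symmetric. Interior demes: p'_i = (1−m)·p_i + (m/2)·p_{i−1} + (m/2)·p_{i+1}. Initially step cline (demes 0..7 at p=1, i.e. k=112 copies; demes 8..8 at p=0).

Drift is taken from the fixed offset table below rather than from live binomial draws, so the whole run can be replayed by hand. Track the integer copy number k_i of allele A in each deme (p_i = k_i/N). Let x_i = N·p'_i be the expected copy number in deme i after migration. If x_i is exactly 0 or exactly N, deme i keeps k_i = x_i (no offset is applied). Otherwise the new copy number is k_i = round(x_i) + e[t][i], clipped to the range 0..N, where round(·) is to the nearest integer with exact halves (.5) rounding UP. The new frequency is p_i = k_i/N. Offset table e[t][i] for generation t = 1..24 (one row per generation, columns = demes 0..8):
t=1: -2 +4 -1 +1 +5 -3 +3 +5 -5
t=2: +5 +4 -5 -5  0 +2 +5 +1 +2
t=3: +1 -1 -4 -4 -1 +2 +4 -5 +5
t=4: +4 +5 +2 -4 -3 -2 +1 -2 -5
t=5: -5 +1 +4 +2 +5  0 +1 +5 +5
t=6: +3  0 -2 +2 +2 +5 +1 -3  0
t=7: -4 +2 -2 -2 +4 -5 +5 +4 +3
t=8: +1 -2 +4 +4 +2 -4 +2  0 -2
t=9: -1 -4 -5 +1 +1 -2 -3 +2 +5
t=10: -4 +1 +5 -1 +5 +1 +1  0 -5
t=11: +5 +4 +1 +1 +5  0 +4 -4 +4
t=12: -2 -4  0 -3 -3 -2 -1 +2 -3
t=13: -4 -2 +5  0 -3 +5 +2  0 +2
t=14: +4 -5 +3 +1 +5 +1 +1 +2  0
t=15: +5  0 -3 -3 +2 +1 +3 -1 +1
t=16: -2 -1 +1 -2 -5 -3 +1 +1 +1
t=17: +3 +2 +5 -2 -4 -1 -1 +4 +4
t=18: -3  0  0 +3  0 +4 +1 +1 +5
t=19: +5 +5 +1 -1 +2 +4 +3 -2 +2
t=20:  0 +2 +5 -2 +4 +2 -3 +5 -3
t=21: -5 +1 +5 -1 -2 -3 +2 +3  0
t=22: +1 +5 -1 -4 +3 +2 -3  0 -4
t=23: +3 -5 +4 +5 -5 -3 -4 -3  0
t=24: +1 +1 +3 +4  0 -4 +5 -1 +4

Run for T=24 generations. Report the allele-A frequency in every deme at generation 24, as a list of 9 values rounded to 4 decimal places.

t=0: k=[112 112 112 112 112 112 112 112 0]
t=1: x=[112.0000 112.0000 112.0000 112.0000 112.0000 112.0000 112.0000 98.5600 13.4400] k=[112 112 112 112 112 112 112 104 8]
t=2: x=[112.0000 112.0000 112.0000 112.0000 112.0000 112.0000 111.0400 93.4400 19.5200] k=[112 112 112 112 112 112 112 94 22]
t=3: x=[112.0000 112.0000 112.0000 112.0000 112.0000 112.0000 109.8400 87.5200 30.6400] k=[112 112 112 112 112 112 112 83 36]
t=4: x=[112.0000 112.0000 112.0000 112.0000 112.0000 112.0000 108.5200 80.8400 41.6400] k=[112 112 112 112 112 112 110 79 37]
t=5: x=[112.0000 112.0000 112.0000 112.0000 112.0000 111.7600 106.5200 77.6800 42.0400] k=[112 112 112 112 112 112 108 83 47]
t=6: x=[112.0000 112.0000 112.0000 112.0000 112.0000 111.5200 105.4800 81.6800 51.3200] k=[112 112 112 112 112 112 106 79 51]
t=7: x=[112.0000 112.0000 112.0000 112.0000 112.0000 111.2800 103.4800 78.8800 54.3600] k=[112 112 112 112 112 106 108 83 57]
t=8: x=[112.0000 112.0000 112.0000 112.0000 111.2800 106.9600 104.7600 82.8800 60.1200] k=[112 112 112 112 112 103 107 83 58]
t=9: x=[112.0000 112.0000 112.0000 112.0000 110.9200 104.5600 103.6400 82.8800 61.0000] k=[112 112 112 112 112 103 101 85 66]
t=10: x=[112.0000 112.0000 112.0000 112.0000 110.9200 103.8400 99.3200 84.6400 68.2800] k=[112 112 112 112 112 105 100 85 63]
t=11: x=[112.0000 112.0000 112.0000 112.0000 111.1600 105.2400 98.8000 84.1600 65.6400] k=[112 112 112 112 112 105 103 80 70]
t=12: x=[112.0000 112.0000 112.0000 112.0000 111.1600 105.6000 100.4800 81.5600 71.2000] k=[112 112 112 112 108 104 99 84 68]
t=13: x=[112.0000 112.0000 112.0000 111.5200 108.0000 103.8800 97.8000 83.8800 69.9200] k=[112 112 112 112 105 109 100 84 72]
t=14: x=[112.0000 112.0000 112.0000 111.1600 106.3200 107.4400 99.1600 84.4800 73.4400] k=[112 112 112 112 111 108 100 86 73]
t=15: x=[112.0000 112.0000 112.0000 111.8800 110.7600 107.4000 99.2800 86.1200 74.5600] k=[112 112 112 109 112 108 102 85 76]
t=16: x=[112.0000 112.0000 111.6400 109.7200 111.1600 107.7600 100.6800 85.9600 77.0800] k=[112 112 112 108 106 105 102 87 78]
t=17: x=[112.0000 112.0000 111.5200 108.2400 106.1200 104.7600 100.5600 87.7200 79.0800] k=[112 112 112 106 102 104 100 92 83]
t=18: x=[112.0000 112.0000 111.2800 106.2400 102.7200 103.2800 99.5200 91.8800 84.0800] k=[112 112 111 109 103 107 101 93 89]
t=19: x=[112.0000 111.8800 110.8800 108.5200 104.2000 105.8000 100.7600 93.4800 89.4800] k=[112 112 112 108 106 110 104 91 91]
t=20: x=[112.0000 112.0000 111.5200 108.2400 106.7200 108.8000 103.1600 92.5600 91.0000] k=[112 112 112 106 111 111 100 98 88]
t=21: x=[112.0000 112.0000 111.2800 107.3200 110.4000 109.6800 101.0800 97.0400 89.2000] k=[112 112 112 106 108 107 103 100 89]
t=22: x=[112.0000 112.0000 111.2800 106.9600 107.6400 106.6400 103.1200 99.0400 90.3200] k=[112 112 110 103 111 109 100 99 86]
t=23: x=[112.0000 111.7600 109.4000 104.8000 109.8000 108.1600 100.9600 97.5600 87.5600] k=[112 107 112 110 105 105 97 95 88]
t=24: x=[111.4000 108.2000 111.1600 109.6400 105.6000 104.0400 97.7200 94.4000 88.8400] k=[112 109 112 112 106 100 103 93 93]

[1.0000, 0.9732, 1.0000, 1.0000, 0.9464, 0.8929, 0.9196, 0.8304, 0.8304]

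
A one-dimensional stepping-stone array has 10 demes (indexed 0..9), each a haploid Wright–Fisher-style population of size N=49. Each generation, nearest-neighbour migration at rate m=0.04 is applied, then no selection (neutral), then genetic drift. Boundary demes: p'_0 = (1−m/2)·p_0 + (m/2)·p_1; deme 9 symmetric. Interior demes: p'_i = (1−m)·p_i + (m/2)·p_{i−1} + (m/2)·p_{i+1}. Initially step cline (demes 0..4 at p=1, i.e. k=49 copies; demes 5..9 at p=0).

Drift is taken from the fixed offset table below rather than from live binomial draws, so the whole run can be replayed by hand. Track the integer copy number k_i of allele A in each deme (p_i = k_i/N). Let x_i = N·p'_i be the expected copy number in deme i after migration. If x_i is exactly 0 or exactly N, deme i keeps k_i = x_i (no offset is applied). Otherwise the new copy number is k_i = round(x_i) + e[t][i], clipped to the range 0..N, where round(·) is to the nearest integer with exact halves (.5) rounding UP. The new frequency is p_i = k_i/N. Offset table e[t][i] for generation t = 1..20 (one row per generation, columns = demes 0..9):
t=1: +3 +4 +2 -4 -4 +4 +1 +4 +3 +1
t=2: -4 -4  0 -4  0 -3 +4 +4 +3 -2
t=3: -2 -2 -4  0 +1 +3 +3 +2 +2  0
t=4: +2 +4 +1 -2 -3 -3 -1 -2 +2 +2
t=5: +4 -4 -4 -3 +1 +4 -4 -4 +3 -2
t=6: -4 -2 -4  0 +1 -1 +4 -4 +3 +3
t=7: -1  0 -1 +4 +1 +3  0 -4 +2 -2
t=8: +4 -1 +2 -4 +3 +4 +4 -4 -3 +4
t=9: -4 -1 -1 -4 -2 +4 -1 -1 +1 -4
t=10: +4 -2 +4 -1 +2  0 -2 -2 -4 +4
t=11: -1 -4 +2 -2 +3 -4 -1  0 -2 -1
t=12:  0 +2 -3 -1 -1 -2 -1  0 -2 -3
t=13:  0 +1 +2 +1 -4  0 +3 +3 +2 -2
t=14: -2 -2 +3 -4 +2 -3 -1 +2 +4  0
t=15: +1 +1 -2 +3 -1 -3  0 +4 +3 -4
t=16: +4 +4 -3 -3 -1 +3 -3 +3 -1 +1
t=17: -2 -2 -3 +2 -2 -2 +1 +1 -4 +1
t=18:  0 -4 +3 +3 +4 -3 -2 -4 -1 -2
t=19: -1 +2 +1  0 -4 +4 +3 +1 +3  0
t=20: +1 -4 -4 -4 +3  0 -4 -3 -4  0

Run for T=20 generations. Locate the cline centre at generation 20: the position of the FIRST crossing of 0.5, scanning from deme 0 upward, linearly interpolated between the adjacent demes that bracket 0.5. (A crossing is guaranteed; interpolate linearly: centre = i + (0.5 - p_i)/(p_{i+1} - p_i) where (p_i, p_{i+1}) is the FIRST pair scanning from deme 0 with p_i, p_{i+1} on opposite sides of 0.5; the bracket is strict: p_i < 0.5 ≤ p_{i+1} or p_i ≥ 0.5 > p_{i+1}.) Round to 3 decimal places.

t=0: k=[49 49 49 49 49 0 0 0 0 0]
t=1: x=[49.0000 49.0000 49.0000 49.0000 48.0200 0.9800 0.0000 0.0000 0.0000 0.0000] k=[49 49 49 49 44 5 0 0 0 0]
t=2: x=[49.0000 49.0000 49.0000 48.9000 43.3200 5.6800 0.1000 0.0000 0.0000 0.0000] k=[49 49 49 45 43 3 4 0 0 0]
t=3: x=[49.0000 49.0000 48.9200 45.0400 42.2400 3.8200 3.9000 0.0800 0.0000 0.0000] k=[49 49 45 45 43 7 7 2 0 0]
t=4: x=[49.0000 48.9200 45.0800 44.9600 42.3200 7.7200 6.9000 2.0600 0.0400 0.0000] k=[49 49 46 43 39 5 6 0 2 0]
t=5: x=[49.0000 48.9400 46.0000 42.9800 38.4000 5.7000 5.8600 0.1600 1.9200 0.0400] k=[49 45 42 40 39 10 2 0 5 0]
t=6: x=[48.9200 45.0200 42.0200 40.0200 38.4400 10.4200 2.1200 0.1400 4.8000 0.1000] k=[45 43 38 40 39 9 6 0 8 3]
t=7: x=[44.9600 42.9400 38.1400 39.9400 38.4200 9.5400 5.9400 0.2800 7.7400 3.1000] k=[44 43 37 44 39 13 6 0 10 1]
t=8: x=[43.9800 42.9000 37.2600 43.7600 38.5800 13.3800 6.0200 0.3200 9.6200 1.1800] k=[48 42 39 40 42 17 10 0 7 5]
t=9: x=[47.8800 42.0600 39.0800 40.0200 41.4600 17.3600 9.9400 0.3400 6.8200 5.0400] k=[44 41 38 36 39 21 9 0 8 1]
t=10: x=[43.9400 41.0000 38.0200 36.1000 38.5800 21.1200 9.0600 0.3400 7.7000 1.1400] k=[48 39 42 35 41 21 7 0 4 5]
t=11: x=[47.8200 39.2400 41.8000 35.2600 40.4800 21.1200 7.1400 0.2200 3.9400 4.9800] k=[47 35 44 33 43 17 6 0 2 4]
t=12: x=[46.7600 35.4200 43.6000 33.4200 42.2800 17.3000 6.1000 0.1600 2.0000 3.9600] k=[47 37 41 32 41 15 5 0 0 1]
t=13: x=[46.8000 37.2800 40.7400 32.3600 40.3000 15.3200 5.1000 0.1000 0.0200 0.9800] k=[47 38 43 33 36 15 8 3 2 0]
t=14: x=[46.8200 38.2800 42.7000 33.2600 35.5200 15.2800 8.0400 3.0800 1.9800 0.0400] k=[45 36 46 29 38 12 7 5 6 0]
t=15: x=[44.8200 36.3800 45.4600 29.5200 37.3000 12.4200 7.0600 5.0600 5.8600 0.1200] k=[46 37 43 33 36 9 7 9 9 0]
t=16: x=[45.8200 37.3000 42.6800 33.2600 35.4000 9.5000 7.0800 8.9600 8.8200 0.1800] k=[49 41 40 30 34 13 4 12 8 1]
t=17: x=[48.8400 41.1400 39.8200 30.2800 33.5000 13.2400 4.3400 11.7600 7.9400 1.1400] k=[47 39 37 32 32 11 5 13 4 2]
t=18: x=[46.8400 39.1200 36.9400 32.1000 31.5800 11.3000 5.2800 12.6600 4.1400 2.0400] k=[47 35 40 35 36 8 3 9 3 0]
t=19: x=[46.7600 35.3400 39.8000 35.1200 35.4200 8.4600 3.2200 8.7600 3.0600 0.0600] k=[46 37 41 35 31 12 6 10 6 0]
t=20: x=[45.8200 37.2600 40.8000 35.0400 30.7000 12.2600 6.2000 9.8400 5.9600 0.1200] k=[47 33 37 31 34 12 2 7 2 0]

4.432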